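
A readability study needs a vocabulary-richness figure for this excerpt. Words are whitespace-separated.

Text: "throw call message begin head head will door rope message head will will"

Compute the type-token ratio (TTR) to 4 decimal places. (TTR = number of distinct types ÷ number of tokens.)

N = 13 tokens, V = 8 types.
TTR = V / N = 8 / 13 = 0.6154

0.6154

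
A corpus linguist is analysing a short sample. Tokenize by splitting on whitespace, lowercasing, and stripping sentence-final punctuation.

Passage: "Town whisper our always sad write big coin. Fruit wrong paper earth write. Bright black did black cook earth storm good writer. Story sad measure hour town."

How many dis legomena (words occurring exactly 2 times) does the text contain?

Frequencies: town:2, sad:2, write:2, earth:2, black:2, whisper:1, our:1, always:1, big:1, coin:1, fruit:1, wrong:1, paper:1, bright:1, did:1, cook:1, storm:1, good:1, writer:1, story:1, … (2 more, each freq 1)
Words with frequency 2: black, earth, sad, town, write

5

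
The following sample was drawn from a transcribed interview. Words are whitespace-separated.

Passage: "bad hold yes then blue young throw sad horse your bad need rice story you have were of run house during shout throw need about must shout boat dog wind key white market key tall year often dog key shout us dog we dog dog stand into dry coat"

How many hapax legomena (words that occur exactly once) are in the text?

32

Frequencies: dog:5, shout:3, key:3, bad:2, throw:2, need:2, hold:1, yes:1, then:1, blue:1, young:1, sad:1, horse:1, your:1, rice:1, story:1, you:1, have:1, were:1, of:1, … (18 more, each freq 1)
Hapax (freq=1): about, blue, boat, coat, dry, during, have, hold, horse, house, into, market, must, of, often, rice, run, sad, stand, story, tall, then, us, we, were, white, wind, year, yes, you, young, your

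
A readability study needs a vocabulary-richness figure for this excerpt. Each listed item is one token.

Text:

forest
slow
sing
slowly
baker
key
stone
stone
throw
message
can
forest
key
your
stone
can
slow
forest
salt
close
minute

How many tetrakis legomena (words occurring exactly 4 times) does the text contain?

0

Frequencies: forest:3, stone:3, slow:2, key:2, can:2, sing:1, slowly:1, baker:1, throw:1, message:1, your:1, salt:1, close:1, minute:1
Words with frequency 4: (none)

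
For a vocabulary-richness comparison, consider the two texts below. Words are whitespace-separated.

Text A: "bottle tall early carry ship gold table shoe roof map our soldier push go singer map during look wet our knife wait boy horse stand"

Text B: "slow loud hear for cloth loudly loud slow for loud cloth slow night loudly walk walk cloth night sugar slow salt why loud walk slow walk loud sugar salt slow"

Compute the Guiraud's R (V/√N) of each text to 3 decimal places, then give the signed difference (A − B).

A: V=23, N=25, R=4.600
B: V=11, N=30, R=2.008
Difference = 4.600 − 2.008 = 2.592

2.592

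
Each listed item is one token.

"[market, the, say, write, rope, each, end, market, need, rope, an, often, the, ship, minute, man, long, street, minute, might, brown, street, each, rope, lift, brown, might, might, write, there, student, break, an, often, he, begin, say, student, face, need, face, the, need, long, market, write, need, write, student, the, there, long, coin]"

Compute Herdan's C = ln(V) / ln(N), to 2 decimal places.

N = 53, V = 25.
ln(V) = 3.218876, ln(N) = 3.970292
C = 3.218876 / 3.970292 = 0.81

0.81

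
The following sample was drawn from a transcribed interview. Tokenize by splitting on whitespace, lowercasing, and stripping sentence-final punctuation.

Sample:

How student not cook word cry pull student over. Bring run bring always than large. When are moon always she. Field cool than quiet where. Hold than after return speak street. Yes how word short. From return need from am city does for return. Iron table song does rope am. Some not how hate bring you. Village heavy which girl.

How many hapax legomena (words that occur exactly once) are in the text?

34

Frequencies: how:3, bring:3, than:3, return:3, student:2, not:2, word:2, always:2, from:2, am:2, does:2, cook:1, cry:1, pull:1, over:1, run:1, large:1, when:1, are:1, moon:1, … (25 more, each freq 1)
Hapax (freq=1): after, are, city, cook, cool, cry, field, for, girl, hate, heavy, hold, iron, large, moon, need, over, pull, quiet, rope, run, she, short, some, song, speak, street, table, village, when, where, which, yes, you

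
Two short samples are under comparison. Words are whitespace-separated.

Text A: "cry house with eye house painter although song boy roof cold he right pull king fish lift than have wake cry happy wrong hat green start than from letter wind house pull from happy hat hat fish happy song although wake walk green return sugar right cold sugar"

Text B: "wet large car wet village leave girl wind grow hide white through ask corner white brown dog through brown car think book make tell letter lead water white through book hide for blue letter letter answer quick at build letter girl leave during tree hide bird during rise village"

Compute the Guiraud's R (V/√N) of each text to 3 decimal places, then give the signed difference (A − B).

A: V=30, N=48, R=4.330
B: V=32, N=49, R=4.571
Difference = 4.330 − 4.571 = -0.241

-0.241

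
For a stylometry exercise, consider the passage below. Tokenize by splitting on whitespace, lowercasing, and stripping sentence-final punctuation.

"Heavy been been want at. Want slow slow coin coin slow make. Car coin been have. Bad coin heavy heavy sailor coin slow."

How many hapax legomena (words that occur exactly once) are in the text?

6

Frequencies: coin:5, slow:4, heavy:3, been:3, want:2, at:1, make:1, car:1, have:1, bad:1, sailor:1
Hapax (freq=1): at, bad, car, have, make, sailor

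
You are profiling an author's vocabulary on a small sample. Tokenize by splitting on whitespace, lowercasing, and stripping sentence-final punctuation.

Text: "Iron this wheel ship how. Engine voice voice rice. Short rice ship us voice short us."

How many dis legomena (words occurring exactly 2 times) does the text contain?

Frequencies: voice:3, ship:2, rice:2, short:2, us:2, iron:1, this:1, wheel:1, how:1, engine:1
Words with frequency 2: rice, ship, short, us

4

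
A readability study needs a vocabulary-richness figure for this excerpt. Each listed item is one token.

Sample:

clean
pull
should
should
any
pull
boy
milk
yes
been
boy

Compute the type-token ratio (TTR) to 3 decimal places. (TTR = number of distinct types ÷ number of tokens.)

N = 11 tokens, V = 8 types.
TTR = V / N = 8 / 11 = 0.727

0.727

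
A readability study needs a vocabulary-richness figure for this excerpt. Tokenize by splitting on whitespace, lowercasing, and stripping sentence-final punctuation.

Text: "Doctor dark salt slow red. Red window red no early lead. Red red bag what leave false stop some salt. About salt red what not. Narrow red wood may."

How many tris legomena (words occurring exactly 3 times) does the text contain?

Frequencies: red:7, salt:3, what:2, doctor:1, dark:1, slow:1, window:1, no:1, early:1, lead:1, bag:1, leave:1, false:1, stop:1, some:1, about:1, not:1, narrow:1, wood:1, may:1
Words with frequency 3: salt

1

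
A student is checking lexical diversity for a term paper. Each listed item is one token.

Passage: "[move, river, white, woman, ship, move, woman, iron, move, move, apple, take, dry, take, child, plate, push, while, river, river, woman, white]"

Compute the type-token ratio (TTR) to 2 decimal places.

N = 22 tokens, V = 13 types.
TTR = V / N = 13 / 22 = 0.59

0.59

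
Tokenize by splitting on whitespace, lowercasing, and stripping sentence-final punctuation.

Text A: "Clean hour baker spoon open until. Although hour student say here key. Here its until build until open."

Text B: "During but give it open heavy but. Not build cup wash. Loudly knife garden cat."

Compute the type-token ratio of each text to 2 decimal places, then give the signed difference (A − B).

TTR(A) = 13/18 = 0.72
TTR(B) = 14/15 = 0.93
Difference = 0.72 − 0.93 = -0.21

-0.21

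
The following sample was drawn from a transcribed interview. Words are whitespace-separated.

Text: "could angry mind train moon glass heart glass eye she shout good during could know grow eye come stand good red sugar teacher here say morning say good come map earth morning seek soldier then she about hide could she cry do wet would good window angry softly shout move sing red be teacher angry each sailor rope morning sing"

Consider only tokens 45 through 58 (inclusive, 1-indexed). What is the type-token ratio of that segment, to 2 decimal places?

0.93

Segment tokens 45–58: good, window, angry, softly, shout, move, sing, red, be, teacher, angry, each, sailor, rope
Segment N = 14, segment V = 13.
TTR = 13 / 14 = 0.93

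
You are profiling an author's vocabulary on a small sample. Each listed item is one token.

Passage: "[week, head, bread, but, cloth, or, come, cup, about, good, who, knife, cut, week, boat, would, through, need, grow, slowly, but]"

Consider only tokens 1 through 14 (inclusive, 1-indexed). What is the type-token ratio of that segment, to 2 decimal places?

Segment tokens 1–14: week, head, bread, but, cloth, or, come, cup, about, good, who, knife, cut, week
Segment N = 14, segment V = 13.
TTR = 13 / 14 = 0.93

0.93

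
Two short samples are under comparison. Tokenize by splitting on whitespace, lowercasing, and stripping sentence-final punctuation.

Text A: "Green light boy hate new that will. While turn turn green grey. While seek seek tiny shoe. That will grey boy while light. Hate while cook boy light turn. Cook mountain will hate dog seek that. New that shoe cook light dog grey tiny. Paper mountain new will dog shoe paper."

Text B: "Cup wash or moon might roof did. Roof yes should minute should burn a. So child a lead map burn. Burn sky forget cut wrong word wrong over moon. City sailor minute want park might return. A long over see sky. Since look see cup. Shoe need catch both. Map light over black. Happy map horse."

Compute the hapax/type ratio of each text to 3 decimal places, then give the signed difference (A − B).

-0.667

A: hapax=0, V=17, ratio=0.000
B: hapax=26, V=39, ratio=0.667
Difference = 0.000 − 0.667 = -0.667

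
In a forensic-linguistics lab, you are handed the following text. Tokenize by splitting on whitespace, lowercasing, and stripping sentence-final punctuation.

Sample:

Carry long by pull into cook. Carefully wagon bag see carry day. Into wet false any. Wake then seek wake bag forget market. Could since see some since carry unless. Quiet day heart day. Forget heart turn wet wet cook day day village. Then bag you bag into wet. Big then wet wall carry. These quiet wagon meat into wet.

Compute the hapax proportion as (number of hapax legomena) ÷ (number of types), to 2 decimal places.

Frequencies: wet:6, day:5, carry:4, into:4, bag:4, then:3, cook:2, wagon:2, see:2, wake:2, forget:2, since:2, quiet:2, heart:2, long:1, by:1, pull:1, carefully:1, false:1, any:1, … (12 more, each freq 1)
Hapax count = 18; type count = 32.
Ratio = 18 / 32 = 0.56

0.56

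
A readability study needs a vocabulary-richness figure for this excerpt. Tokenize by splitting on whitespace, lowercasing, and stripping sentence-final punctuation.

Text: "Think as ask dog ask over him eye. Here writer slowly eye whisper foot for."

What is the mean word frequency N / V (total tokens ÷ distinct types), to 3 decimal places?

1.154

N = 15 tokens, V = 13 types.
Mean frequency = N / V = 15 / 13 = 1.154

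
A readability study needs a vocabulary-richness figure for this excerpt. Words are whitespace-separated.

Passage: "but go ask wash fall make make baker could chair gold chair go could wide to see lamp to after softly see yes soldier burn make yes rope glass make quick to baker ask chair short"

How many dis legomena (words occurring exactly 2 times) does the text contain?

6

Frequencies: make:4, chair:3, to:3, go:2, ask:2, baker:2, could:2, see:2, yes:2, but:1, wash:1, fall:1, gold:1, wide:1, lamp:1, after:1, softly:1, soldier:1, burn:1, rope:1, … (3 more, each freq 1)
Words with frequency 2: ask, baker, could, go, see, yes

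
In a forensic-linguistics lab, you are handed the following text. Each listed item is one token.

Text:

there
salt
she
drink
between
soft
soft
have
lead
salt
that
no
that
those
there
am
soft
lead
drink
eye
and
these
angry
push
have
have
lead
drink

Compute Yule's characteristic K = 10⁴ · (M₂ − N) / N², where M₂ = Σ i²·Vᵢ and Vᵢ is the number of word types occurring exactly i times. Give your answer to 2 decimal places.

382.65

Frequencies: drink:3, soft:3, have:3, lead:3, there:2, salt:2, that:2, she:1, between:1, no:1, those:1, am:1, eye:1, and:1, these:1, angry:1, push:1
N = 28. Frequency spectrum: V_1=10, V_2=3, V_3=4
M₂ = 1²·10 + 2²·3 + 3²·4 = 58
K = 10000 × (58 − 28) / 28² = 382.65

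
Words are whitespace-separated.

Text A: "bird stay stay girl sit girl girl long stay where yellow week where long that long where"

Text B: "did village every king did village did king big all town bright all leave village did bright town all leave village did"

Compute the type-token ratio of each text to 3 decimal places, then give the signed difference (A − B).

0.120

TTR(A) = 9/17 = 0.529
TTR(B) = 9/22 = 0.409
Difference = 0.529 − 0.409 = 0.120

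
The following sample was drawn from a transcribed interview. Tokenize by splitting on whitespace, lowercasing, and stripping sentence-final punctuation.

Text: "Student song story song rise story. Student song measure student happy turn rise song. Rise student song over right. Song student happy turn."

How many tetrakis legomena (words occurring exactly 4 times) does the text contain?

0

Frequencies: song:6, student:5, rise:3, story:2, happy:2, turn:2, measure:1, over:1, right:1
Words with frequency 4: (none)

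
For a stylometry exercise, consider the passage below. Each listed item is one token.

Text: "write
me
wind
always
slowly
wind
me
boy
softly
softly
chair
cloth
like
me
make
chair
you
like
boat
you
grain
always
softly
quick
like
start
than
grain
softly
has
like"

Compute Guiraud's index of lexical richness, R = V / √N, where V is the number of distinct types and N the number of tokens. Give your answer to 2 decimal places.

3.23

N = 31, V = 18.
√N = 5.567764
R = 18 / 5.567764 = 3.23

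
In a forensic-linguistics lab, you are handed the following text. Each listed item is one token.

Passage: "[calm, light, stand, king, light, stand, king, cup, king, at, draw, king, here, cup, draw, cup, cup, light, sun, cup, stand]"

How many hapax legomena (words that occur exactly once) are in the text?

4

Frequencies: cup:5, king:4, light:3, stand:3, draw:2, calm:1, at:1, here:1, sun:1
Hapax (freq=1): at, calm, here, sun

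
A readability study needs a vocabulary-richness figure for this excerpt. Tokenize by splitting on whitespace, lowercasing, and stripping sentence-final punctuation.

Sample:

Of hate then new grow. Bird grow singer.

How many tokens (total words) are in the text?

8

Tokens: of, hate, then, new, grow, bird, grow, singer
N = 8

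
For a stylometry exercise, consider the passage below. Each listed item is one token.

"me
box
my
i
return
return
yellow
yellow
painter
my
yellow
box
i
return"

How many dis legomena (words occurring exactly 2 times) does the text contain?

3

Frequencies: return:3, yellow:3, box:2, my:2, i:2, me:1, painter:1
Words with frequency 2: box, i, my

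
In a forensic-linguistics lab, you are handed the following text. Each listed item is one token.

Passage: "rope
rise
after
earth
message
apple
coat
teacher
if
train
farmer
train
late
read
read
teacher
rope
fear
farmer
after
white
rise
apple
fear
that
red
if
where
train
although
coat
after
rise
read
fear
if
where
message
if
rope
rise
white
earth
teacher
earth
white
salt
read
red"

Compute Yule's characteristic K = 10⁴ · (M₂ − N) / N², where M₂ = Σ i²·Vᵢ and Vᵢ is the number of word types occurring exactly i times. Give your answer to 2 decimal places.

374.84

Frequencies: rise:4, if:4, read:4, rope:3, after:3, earth:3, teacher:3, train:3, fear:3, white:3, message:2, apple:2, coat:2, farmer:2, red:2, where:2, late:1, that:1, although:1, salt:1
N = 49. Frequency spectrum: V_1=4, V_2=6, V_3=7, V_4=3
M₂ = 1²·4 + 2²·6 + 3²·7 + 4²·3 = 139
K = 10000 × (139 − 49) / 49² = 374.84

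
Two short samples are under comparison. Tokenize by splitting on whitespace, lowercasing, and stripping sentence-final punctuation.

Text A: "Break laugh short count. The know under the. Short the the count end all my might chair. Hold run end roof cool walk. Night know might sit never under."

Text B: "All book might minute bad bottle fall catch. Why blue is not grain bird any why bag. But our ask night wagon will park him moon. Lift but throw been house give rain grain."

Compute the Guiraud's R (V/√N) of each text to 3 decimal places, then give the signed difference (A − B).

A: V=20, N=29, R=3.714
B: V=31, N=34, R=5.316
Difference = 3.714 − 5.316 = -1.602

-1.602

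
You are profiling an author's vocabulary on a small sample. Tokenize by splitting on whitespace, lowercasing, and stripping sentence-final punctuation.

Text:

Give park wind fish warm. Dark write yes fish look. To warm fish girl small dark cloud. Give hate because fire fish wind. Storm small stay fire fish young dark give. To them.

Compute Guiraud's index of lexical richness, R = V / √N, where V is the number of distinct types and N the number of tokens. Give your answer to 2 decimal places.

N = 33, V = 20.
√N = 5.744563
R = 20 / 5.744563 = 3.48

3.48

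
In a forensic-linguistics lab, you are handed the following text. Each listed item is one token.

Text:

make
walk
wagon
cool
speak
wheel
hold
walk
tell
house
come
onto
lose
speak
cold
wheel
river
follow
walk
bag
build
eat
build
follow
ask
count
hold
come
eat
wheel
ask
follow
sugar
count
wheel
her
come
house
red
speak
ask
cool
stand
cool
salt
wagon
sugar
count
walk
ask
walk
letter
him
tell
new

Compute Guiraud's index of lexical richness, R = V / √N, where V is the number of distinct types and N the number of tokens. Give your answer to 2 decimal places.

N = 55, V = 28.
√N = 7.416198
R = 28 / 7.416198 = 3.78

3.78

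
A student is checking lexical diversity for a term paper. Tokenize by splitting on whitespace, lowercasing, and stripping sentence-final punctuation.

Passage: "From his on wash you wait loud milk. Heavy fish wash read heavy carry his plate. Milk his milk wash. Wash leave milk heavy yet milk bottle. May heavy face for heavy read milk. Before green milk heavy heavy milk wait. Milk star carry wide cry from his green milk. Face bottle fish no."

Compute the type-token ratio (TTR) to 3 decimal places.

N = 54 tokens, V = 25 types.
TTR = V / N = 25 / 54 = 0.463

0.463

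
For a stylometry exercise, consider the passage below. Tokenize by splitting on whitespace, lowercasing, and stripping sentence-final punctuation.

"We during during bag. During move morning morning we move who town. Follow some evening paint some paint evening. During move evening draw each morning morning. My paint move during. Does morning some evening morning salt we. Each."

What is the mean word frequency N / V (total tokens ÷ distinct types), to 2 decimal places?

N = 38 tokens, V = 16 types.
Mean frequency = N / V = 38 / 16 = 2.38

2.38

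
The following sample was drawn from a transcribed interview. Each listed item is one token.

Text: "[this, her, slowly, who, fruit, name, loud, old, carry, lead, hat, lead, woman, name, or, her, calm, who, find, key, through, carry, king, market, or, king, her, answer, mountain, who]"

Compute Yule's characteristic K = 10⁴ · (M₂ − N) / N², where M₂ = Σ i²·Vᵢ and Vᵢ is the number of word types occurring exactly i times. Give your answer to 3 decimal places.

Frequencies: her:3, who:3, name:2, carry:2, lead:2, or:2, king:2, this:1, slowly:1, fruit:1, loud:1, old:1, hat:1, woman:1, calm:1, find:1, key:1, through:1, market:1, answer:1, … (1 more, each freq 1)
N = 30. Frequency spectrum: V_1=14, V_2=5, V_3=2
M₂ = 1²·14 + 2²·5 + 3²·2 = 52
K = 10000 × (52 − 30) / 30² = 244.444

244.444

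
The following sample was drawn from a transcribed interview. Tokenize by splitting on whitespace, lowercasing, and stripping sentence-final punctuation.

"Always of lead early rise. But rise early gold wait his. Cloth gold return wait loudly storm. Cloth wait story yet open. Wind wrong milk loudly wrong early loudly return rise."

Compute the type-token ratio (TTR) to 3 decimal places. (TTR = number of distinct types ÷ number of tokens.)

0.613

N = 31 tokens, V = 19 types.
TTR = V / N = 19 / 31 = 0.613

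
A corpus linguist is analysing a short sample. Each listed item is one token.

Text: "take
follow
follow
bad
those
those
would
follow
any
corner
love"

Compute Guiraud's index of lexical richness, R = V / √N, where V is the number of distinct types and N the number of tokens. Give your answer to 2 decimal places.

2.41

N = 11, V = 8.
√N = 3.316625
R = 8 / 3.316625 = 2.41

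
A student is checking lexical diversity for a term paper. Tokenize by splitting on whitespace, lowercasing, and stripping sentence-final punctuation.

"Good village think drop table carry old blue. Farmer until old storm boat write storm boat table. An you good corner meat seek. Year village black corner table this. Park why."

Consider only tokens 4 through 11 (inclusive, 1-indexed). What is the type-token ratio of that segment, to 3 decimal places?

0.875

Segment tokens 4–11: drop, table, carry, old, blue, farmer, until, old
Segment N = 8, segment V = 7.
TTR = 7 / 8 = 0.875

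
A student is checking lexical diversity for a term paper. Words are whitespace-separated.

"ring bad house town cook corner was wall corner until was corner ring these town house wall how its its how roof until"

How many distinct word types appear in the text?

13

Distinct types: {bad, cook, corner, house, how, its, ring, roof, these, town, until, wall, was}
V = 13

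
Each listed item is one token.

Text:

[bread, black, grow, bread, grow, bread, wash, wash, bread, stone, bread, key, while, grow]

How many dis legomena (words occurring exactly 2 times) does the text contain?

Frequencies: bread:5, grow:3, wash:2, black:1, stone:1, key:1, while:1
Words with frequency 2: wash

1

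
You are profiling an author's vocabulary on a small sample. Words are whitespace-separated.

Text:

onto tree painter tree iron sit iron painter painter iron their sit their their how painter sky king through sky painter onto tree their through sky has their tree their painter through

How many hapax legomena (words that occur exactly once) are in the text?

Frequencies: painter:6, their:6, tree:4, iron:3, sky:3, through:3, onto:2, sit:2, how:1, king:1, has:1
Hapax (freq=1): has, how, king

3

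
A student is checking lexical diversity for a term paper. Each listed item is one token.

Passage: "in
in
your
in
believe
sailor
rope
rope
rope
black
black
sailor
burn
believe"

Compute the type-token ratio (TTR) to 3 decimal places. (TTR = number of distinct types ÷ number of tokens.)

0.500

N = 14 tokens, V = 7 types.
TTR = V / N = 7 / 14 = 0.500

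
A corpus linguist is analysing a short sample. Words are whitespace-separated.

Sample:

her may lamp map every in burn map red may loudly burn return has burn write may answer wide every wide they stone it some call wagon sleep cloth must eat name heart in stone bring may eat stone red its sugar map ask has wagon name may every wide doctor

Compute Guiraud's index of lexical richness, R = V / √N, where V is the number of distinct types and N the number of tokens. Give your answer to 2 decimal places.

4.34

N = 51, V = 31.
√N = 7.141428
R = 31 / 7.141428 = 4.34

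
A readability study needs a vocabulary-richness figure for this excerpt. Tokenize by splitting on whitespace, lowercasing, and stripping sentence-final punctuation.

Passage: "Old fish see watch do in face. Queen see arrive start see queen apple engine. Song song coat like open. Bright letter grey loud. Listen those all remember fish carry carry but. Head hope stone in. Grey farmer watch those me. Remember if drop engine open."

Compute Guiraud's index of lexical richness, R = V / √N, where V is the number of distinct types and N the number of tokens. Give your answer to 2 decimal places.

N = 46, V = 33.
√N = 6.782330
R = 33 / 6.782330 = 4.87

4.87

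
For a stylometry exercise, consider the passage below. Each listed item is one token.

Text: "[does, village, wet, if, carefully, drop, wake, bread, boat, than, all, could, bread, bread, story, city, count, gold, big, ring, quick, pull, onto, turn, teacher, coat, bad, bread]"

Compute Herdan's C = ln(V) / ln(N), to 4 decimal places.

N = 28, V = 25.
ln(V) = 3.218876, ln(N) = 3.332205
C = 3.218876 / 3.332205 = 0.9660

0.9660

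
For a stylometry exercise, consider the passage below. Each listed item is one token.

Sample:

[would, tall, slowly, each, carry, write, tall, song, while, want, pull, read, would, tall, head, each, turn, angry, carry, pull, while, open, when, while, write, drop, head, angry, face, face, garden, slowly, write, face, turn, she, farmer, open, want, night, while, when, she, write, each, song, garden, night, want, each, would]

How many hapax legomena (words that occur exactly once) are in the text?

Frequencies: each:4, write:4, while:4, would:3, tall:3, want:3, face:3, slowly:2, carry:2, song:2, pull:2, head:2, turn:2, angry:2, open:2, when:2, garden:2, she:2, night:2, read:1, … (2 more, each freq 1)
Hapax (freq=1): drop, farmer, read

3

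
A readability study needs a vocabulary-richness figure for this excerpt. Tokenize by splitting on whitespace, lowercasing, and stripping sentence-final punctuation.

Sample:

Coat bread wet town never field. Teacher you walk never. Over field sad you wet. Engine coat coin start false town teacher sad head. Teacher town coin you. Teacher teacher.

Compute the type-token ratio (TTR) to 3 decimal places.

0.533

N = 30 tokens, V = 16 types.
TTR = V / N = 16 / 30 = 0.533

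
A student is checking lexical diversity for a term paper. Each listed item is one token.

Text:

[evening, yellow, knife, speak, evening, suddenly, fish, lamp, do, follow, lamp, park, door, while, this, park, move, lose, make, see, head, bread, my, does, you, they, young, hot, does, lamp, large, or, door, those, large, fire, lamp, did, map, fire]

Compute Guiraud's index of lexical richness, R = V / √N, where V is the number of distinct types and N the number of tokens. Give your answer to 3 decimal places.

N = 40, V = 31.
√N = 6.324555
R = 31 / 6.324555 = 4.902

4.902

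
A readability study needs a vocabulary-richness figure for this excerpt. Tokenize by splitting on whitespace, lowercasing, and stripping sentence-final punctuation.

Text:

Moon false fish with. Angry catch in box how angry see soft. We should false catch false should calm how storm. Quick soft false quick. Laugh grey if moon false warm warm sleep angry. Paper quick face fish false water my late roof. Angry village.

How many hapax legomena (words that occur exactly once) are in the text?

Frequencies: false:6, angry:4, quick:3, moon:2, fish:2, catch:2, how:2, soft:2, should:2, warm:2, with:1, in:1, box:1, see:1, we:1, calm:1, storm:1, laugh:1, grey:1, if:1, … (8 more, each freq 1)
Hapax (freq=1): box, calm, face, grey, if, in, late, laugh, my, paper, roof, see, sleep, storm, village, water, we, with

18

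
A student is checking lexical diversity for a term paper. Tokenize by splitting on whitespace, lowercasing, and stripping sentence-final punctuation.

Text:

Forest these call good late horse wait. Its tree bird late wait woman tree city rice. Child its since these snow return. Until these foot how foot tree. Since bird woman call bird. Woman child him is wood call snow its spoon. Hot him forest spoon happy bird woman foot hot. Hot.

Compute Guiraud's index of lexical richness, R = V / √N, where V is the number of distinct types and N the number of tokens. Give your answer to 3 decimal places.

N = 52, V = 26.
√N = 7.211103
R = 26 / 7.211103 = 3.606

3.606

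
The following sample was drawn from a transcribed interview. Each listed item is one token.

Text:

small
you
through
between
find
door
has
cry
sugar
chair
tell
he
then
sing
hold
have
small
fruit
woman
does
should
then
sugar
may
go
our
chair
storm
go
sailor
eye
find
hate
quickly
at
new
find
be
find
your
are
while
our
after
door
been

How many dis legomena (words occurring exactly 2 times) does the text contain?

7

Frequencies: find:4, small:2, door:2, sugar:2, chair:2, then:2, go:2, our:2, you:1, through:1, between:1, has:1, cry:1, tell:1, he:1, sing:1, hold:1, have:1, fruit:1, woman:1, … (16 more, each freq 1)
Words with frequency 2: chair, door, go, our, small, sugar, then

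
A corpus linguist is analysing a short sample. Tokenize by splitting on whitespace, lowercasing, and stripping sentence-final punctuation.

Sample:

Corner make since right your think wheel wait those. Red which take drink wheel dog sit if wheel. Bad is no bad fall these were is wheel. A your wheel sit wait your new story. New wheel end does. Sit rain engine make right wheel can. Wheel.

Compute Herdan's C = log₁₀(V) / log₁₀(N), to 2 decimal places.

N = 47, V = 30.
log₁₀(V) = 1.477121, log₁₀(N) = 1.672098
C = 1.477121 / 1.672098 = 0.88

0.88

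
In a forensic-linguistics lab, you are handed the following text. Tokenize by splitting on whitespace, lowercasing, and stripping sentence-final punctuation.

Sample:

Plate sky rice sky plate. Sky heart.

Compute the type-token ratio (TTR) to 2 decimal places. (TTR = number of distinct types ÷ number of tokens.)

0.57

N = 7 tokens, V = 4 types.
TTR = V / N = 4 / 7 = 0.57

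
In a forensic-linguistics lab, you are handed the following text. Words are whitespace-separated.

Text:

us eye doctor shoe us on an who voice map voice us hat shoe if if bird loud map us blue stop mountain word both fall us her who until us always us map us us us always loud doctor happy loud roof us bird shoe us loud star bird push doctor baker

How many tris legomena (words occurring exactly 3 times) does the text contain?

4

Frequencies: us:12, loud:4, doctor:3, shoe:3, map:3, bird:3, who:2, voice:2, if:2, always:2, eye:1, on:1, an:1, hat:1, blue:1, stop:1, mountain:1, word:1, both:1, fall:1, … (7 more, each freq 1)
Words with frequency 3: bird, doctor, map, shoe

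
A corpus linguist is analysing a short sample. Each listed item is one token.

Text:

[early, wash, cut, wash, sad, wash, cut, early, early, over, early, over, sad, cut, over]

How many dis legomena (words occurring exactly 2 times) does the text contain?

Frequencies: early:4, wash:3, cut:3, over:3, sad:2
Words with frequency 2: sad

1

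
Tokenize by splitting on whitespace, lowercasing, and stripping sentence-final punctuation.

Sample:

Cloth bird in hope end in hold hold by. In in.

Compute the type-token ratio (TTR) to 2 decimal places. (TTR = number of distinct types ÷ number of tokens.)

N = 11 tokens, V = 7 types.
TTR = V / N = 7 / 11 = 0.64

0.64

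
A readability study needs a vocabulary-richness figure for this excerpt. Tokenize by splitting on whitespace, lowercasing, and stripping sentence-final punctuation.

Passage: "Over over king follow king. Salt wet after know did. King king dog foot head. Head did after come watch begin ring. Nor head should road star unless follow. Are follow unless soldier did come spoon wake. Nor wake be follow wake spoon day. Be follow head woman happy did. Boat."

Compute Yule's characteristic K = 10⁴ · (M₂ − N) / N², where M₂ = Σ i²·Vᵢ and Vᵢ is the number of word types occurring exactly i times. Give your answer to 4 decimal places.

Frequencies: follow:5, king:4, did:4, head:4, wake:3, over:2, after:2, come:2, nor:2, unless:2, spoon:2, be:2, salt:1, wet:1, know:1, dog:1, foot:1, watch:1, begin:1, ring:1, … (9 more, each freq 1)
N = 51. Frequency spectrum: V_1=17, V_2=7, V_3=1, V_4=3, V_5=1
M₂ = 1²·17 + 2²·7 + 3²·1 + 4²·3 + 5²·1 = 127
K = 10000 × (127 − 51) / 51² = 292.1953

292.1953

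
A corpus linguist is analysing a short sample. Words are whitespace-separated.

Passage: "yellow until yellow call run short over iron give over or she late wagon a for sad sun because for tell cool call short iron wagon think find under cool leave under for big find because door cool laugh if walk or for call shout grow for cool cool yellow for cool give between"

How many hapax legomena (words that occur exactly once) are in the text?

18

Frequencies: for:6, cool:6, yellow:3, call:3, short:2, over:2, iron:2, give:2, or:2, wagon:2, because:2, find:2, under:2, until:1, run:1, she:1, late:1, a:1, sad:1, sun:1, … (11 more, each freq 1)
Hapax (freq=1): a, between, big, door, grow, if, late, laugh, leave, run, sad, she, shout, sun, tell, think, until, walk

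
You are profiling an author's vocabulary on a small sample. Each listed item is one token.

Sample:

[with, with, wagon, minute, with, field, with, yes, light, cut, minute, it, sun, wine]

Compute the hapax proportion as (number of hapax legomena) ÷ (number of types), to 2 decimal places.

Frequencies: with:4, minute:2, wagon:1, field:1, yes:1, light:1, cut:1, it:1, sun:1, wine:1
Hapax count = 8; type count = 10.
Ratio = 8 / 10 = 0.80

0.80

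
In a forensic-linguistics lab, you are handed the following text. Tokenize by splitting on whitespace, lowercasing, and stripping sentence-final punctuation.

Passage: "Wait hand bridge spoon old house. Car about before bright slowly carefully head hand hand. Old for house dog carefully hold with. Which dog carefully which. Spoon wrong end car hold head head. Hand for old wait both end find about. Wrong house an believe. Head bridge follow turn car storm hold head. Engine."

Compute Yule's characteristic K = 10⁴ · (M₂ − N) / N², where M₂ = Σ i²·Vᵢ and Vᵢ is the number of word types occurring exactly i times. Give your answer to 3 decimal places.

Frequencies: head:5, hand:4, old:3, house:3, car:3, carefully:3, hold:3, wait:2, bridge:2, spoon:2, about:2, for:2, dog:2, which:2, wrong:2, end:2, before:1, bright:1, slowly:1, with:1, … (8 more, each freq 1)
N = 54. Frequency spectrum: V_1=12, V_2=9, V_3=5, V_4=1, V_5=1
M₂ = 1²·12 + 2²·9 + 3²·5 + 4²·1 + 5²·1 = 134
K = 10000 × (134 − 54) / 54² = 274.348

274.348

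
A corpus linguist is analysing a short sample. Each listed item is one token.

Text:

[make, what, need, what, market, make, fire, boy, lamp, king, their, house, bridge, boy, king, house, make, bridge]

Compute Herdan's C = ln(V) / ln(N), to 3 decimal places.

0.830

N = 18, V = 11.
ln(V) = 2.397895, ln(N) = 2.890372
C = 2.397895 / 2.890372 = 0.830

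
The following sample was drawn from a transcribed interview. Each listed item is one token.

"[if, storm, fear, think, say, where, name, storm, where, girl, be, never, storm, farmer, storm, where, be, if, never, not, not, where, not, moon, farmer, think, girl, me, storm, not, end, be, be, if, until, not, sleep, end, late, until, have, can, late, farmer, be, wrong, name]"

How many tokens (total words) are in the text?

47

Tokens: if, storm, fear, think, say, where, name, storm, where, girl, be, never, storm, farmer, storm, where, be, if, never, not, not, where, not, moon, farmer, think, girl, me, storm, not, end, be, be, if, until, not, sleep, end, late, until, have, can, late, farmer, be, wrong, name
N = 47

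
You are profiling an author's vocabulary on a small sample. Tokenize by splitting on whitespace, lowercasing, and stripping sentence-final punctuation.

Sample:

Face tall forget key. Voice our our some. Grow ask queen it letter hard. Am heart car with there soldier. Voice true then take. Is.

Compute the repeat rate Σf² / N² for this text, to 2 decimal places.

Frequencies: voice:2, our:2, face:1, tall:1, forget:1, key:1, some:1, grow:1, ask:1, queen:1, it:1, letter:1, hard:1, am:1, heart:1, car:1, with:1, there:1, soldier:1, true:1, … (3 more, each freq 1)
Σf² = 29; N² = 625
Repeat rate = 29 / 625 = 0.05

0.05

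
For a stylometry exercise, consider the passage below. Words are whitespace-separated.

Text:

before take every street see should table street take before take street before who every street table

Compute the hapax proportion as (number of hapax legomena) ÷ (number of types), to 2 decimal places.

Frequencies: street:4, before:3, take:3, every:2, table:2, see:1, should:1, who:1
Hapax count = 3; type count = 8.
Ratio = 3 / 8 = 0.38

0.38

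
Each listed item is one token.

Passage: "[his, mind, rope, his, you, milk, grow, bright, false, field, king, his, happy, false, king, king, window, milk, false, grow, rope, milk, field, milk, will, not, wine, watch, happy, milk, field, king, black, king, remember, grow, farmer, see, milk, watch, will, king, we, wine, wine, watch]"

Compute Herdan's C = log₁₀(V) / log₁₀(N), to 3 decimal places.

0.795

N = 46, V = 21.
log₁₀(V) = 1.322219, log₁₀(N) = 1.662758
C = 1.322219 / 1.662758 = 0.795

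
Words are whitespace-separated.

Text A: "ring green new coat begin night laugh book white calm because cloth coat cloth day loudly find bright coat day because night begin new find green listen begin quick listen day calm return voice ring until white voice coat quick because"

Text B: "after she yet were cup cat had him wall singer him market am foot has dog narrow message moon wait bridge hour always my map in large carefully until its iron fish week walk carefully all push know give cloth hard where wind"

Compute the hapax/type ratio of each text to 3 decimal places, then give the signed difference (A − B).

A: hapax=6, V=21, ratio=0.286
B: hapax=39, V=41, ratio=0.951
Difference = 0.286 − 0.951 = -0.665

-0.665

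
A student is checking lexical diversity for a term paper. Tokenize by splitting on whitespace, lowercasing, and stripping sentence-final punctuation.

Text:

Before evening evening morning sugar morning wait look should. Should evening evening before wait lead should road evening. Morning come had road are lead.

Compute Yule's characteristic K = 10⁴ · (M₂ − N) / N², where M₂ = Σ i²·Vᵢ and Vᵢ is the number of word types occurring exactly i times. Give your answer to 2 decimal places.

694.44

Frequencies: evening:5, morning:3, should:3, before:2, wait:2, lead:2, road:2, sugar:1, look:1, come:1, had:1, are:1
N = 24. Frequency spectrum: V_1=5, V_2=4, V_3=2, V_5=1
M₂ = 1²·5 + 2²·4 + 3²·2 + 5²·1 = 64
K = 10000 × (64 − 24) / 24² = 694.44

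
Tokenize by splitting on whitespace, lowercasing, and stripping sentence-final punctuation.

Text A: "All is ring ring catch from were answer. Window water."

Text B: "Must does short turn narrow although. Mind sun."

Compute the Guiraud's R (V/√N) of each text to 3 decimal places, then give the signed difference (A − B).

0.018

A: V=9, N=10, R=2.846
B: V=8, N=8, R=2.828
Difference = 2.846 − 2.828 = 0.018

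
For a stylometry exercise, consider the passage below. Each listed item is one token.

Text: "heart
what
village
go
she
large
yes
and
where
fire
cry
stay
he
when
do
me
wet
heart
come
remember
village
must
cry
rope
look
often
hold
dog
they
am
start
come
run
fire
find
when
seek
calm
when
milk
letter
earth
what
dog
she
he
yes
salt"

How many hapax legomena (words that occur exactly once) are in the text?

Frequencies: when:3, heart:2, what:2, village:2, she:2, yes:2, fire:2, cry:2, he:2, come:2, dog:2, go:1, large:1, and:1, where:1, stay:1, do:1, me:1, wet:1, remember:1, … (16 more, each freq 1)
Hapax (freq=1): am, and, calm, do, earth, find, go, hold, large, letter, look, me, milk, must, often, remember, rope, run, salt, seek, start, stay, they, wet, where

25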